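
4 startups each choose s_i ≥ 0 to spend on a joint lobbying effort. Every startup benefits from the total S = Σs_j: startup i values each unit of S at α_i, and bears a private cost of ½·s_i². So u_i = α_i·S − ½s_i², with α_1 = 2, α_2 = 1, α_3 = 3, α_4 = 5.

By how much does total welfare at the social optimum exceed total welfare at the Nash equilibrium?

Startup i's FOC: ∂u_i/∂s_i = α_i − s_i = 0, so s_i* = α_i.
NE contributions = (2, 1, 3, 5); S = 11.
W^NE = (Σα)·S − ½Σα_i² = 11² − ½·39 = 101.5.
Planner sets s_i = Σα_j = 11 for every i, so S^SO = 4·11 = 44.
W^SO = (Σα)·S^SO − ½·4·(Σα)² = (4/2)·11² = 242.
Deadweight loss = W^SO − W^NE = 140.5.

140.5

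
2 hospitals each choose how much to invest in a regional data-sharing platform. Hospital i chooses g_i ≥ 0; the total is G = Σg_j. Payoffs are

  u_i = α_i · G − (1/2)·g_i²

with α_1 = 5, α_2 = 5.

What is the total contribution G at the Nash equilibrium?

10

Hospital i's FOC: ∂u_i/∂g_i = α_i − g_i = 0, so g_i* = α_i.
NE contributions = (5, 5); G = 10.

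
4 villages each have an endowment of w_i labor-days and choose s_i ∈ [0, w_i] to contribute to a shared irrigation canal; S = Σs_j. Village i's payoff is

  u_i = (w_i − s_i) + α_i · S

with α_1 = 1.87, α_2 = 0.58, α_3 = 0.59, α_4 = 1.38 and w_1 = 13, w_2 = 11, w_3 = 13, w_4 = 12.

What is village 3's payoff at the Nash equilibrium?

27.75

∂u_i/∂s_i = α_i − 1, so village i contributes w_i if α_i > 1, else 0.
α_i > 1 for i ∈ {1, 4}; NE contributions (13, 0, 0, 12), S = 25.
u_3 = (13 − 0) + 0.59·25 = 27.75.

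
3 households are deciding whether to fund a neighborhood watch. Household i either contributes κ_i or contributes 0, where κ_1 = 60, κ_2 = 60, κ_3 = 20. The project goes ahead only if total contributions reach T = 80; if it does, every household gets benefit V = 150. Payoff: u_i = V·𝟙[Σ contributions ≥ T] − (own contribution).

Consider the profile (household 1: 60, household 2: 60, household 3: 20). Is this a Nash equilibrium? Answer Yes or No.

Total = 140 ≥ 80: provided.
Household 1 (pledges 60, payoff 90): dropping to 0 → total 80, payoff 150. Profitable deviation.

No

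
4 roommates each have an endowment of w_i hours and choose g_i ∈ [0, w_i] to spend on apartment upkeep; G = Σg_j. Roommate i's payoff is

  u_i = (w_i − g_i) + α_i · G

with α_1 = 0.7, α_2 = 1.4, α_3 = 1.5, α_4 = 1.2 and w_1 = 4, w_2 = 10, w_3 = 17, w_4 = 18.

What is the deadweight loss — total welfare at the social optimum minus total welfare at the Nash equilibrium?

∂u_i/∂g_i = α_i − 1, so roommate i contributes w_i if α_i > 1, else 0.
α_i > 1 for i ∈ {2, 3, 4}; NE contributions (0, 10, 17, 18), G = 45.
W^NE = Σw_i − G^NE + (Σα_i)·G^NE = 49 + 3.8·45 = 220.
Planner: ∂(Σu_j)/∂g_i = Σα_j − 1 = 3.8 > 0, so everyone contributes w_i; G^SO = 49, W^SO = 49 + 3.8·49 = 235.2.
Deadweight loss = 15.2.

15.2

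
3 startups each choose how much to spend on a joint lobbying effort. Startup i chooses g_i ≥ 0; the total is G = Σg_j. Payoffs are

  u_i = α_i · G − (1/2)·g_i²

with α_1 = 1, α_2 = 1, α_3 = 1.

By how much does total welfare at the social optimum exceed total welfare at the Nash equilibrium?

Startup i's FOC: ∂u_i/∂g_i = α_i − g_i = 0, so g_i* = α_i.
NE contributions = (1, 1, 1); G = 3.
W^NE = (Σα)·G − ½Σα_i² = 3² − ½·3 = 7.5.
Planner sets g_i = Σα_j = 3 for every i, so G^SO = 3·3 = 9.
W^SO = (Σα)·G^SO − ½·3·(Σα)² = (3/2)·3² = 13.5.
Deadweight loss = W^SO − W^NE = 6.

6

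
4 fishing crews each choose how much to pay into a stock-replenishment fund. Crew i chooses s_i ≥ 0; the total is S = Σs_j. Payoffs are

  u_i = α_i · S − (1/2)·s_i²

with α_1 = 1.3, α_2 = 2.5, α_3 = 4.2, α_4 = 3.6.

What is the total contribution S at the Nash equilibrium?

11.6

Crew i's FOC: ∂u_i/∂s_i = α_i − s_i = 0, so s_i* = α_i.
NE contributions = (1.3, 2.5, 4.2, 3.6); S = 11.6.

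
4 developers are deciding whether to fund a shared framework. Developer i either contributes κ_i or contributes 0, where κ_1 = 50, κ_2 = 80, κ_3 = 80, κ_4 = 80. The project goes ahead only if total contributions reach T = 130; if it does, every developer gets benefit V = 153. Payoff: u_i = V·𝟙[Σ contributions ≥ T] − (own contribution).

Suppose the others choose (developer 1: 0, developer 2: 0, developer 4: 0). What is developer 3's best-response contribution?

0

Others' total = 0. Even contributing 80 gives 80 < 130: no benefit either way.
Best response: 0.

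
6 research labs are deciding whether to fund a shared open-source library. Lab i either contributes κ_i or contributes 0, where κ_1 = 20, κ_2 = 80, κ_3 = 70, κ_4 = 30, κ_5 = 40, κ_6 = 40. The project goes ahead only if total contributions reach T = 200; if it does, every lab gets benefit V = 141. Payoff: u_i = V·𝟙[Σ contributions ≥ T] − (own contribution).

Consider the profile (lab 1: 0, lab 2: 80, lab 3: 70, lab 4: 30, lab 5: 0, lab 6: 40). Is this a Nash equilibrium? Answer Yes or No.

Total = 220 ≥ 200: provided.
Lab 1 (pledges 0, payoff 141): pledging 20 → total 240, payoff 121. No gain.
Lab 2 (pledges 80, payoff 61): dropping to 0 → total 140, payoff 0. No gain.
Lab 3 (pledges 70, payoff 71): dropping to 0 → total 150, payoff 0. No gain.
Lab 4 (pledges 30, payoff 111): dropping to 0 → total 190, payoff 0. No gain.
Lab 5 (pledges 0, payoff 141): pledging 40 → total 260, payoff 101. No gain.
Lab 6 (pledges 40, payoff 101): dropping to 0 → total 180, payoff 0. No gain.

Yes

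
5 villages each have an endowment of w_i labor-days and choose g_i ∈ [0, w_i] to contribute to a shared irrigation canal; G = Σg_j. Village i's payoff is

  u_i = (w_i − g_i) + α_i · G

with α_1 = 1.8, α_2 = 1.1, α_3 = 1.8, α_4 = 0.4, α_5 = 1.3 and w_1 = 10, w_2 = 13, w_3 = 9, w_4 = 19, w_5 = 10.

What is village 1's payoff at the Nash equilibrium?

∂u_i/∂g_i = α_i − 1, so village i contributes w_i if α_i > 1, else 0.
α_i > 1 for i ∈ {1, 2, 3, 5}; NE contributions (10, 13, 9, 0, 10), G = 42.
u_1 = (10 − 10) + 1.8·42 = 75.6.

75.6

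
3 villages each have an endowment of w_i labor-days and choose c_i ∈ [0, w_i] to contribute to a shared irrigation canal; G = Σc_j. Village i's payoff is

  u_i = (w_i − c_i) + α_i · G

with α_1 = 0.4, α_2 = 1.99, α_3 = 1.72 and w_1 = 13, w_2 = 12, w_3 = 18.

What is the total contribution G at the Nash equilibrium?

∂u_i/∂c_i = α_i − 1, so village i contributes w_i if α_i > 1, else 0.
α_i > 1 for i ∈ {2, 3}; NE contributions (0, 12, 18), G = 30.

30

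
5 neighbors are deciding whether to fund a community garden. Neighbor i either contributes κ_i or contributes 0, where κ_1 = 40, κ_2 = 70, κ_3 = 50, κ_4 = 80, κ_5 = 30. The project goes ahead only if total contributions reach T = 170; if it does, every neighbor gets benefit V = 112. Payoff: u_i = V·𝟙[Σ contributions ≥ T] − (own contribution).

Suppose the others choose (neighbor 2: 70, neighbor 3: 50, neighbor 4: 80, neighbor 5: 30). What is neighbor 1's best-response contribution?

0

Others' total = 230 ≥ 170; contributing adds cost 40 for no extra benefit.
Best response: 0.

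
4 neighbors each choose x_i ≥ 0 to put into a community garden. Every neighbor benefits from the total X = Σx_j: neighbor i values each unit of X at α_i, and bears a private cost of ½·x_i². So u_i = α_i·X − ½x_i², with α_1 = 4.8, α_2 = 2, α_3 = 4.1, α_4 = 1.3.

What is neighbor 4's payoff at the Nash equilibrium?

15.015

Neighbor i's FOC: ∂u_i/∂x_i = α_i − x_i = 0, so x_i* = α_i.
NE contributions = (4.8, 2, 4.1, 1.3); X = 12.2.
u_4 = α_4·X − ½·(x_4)² = 1.3·12.2 − ½·1.3² = 15.015.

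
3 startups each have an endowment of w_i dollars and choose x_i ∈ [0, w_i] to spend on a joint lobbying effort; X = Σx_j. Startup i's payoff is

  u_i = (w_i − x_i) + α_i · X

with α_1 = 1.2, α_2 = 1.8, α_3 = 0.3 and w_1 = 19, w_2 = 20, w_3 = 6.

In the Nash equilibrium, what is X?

∂u_i/∂x_i = α_i − 1, so startup i contributes w_i if α_i > 1, else 0.
α_i > 1 for i ∈ {1, 2}; NE contributions (19, 20, 0), X = 39.

39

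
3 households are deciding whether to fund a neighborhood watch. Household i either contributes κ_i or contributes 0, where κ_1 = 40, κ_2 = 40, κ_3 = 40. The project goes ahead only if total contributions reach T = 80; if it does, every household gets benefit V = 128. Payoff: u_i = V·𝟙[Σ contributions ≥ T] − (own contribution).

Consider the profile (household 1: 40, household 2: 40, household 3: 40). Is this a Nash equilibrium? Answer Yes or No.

No

Total = 120 ≥ 80: provided.
Household 1 (pledges 40, payoff 88): dropping to 0 → total 80, payoff 128. Profitable deviation.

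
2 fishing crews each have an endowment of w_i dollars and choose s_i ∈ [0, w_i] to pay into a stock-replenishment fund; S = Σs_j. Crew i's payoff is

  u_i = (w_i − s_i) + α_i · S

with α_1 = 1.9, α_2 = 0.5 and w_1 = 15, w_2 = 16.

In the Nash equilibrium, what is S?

∂u_i/∂s_i = α_i − 1, so crew i contributes w_i if α_i > 1, else 0.
α_i > 1 for i ∈ {1}; NE contributions (15, 0), S = 15.

15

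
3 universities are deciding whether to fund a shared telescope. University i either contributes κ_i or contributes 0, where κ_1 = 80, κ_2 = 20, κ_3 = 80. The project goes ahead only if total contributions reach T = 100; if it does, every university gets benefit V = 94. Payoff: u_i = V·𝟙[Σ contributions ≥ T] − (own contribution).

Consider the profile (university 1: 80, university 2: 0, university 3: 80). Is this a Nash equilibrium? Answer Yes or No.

Yes

Total = 160 ≥ 100: provided.
University 1 (pledges 80, payoff 14): dropping to 0 → total 80, payoff 0. No gain.
University 2 (pledges 0, payoff 94): pledging 20 → total 180, payoff 74. No gain.
University 3 (pledges 80, payoff 14): dropping to 0 → total 80, payoff 0. No gain.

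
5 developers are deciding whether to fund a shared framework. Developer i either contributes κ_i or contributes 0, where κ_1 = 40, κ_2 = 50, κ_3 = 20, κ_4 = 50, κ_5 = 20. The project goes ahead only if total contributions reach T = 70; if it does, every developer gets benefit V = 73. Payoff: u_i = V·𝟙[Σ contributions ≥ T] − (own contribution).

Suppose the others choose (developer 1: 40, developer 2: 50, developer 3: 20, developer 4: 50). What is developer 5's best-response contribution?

Others' total = 160 ≥ 70; contributing adds cost 20 for no extra benefit.
Best response: 0.

0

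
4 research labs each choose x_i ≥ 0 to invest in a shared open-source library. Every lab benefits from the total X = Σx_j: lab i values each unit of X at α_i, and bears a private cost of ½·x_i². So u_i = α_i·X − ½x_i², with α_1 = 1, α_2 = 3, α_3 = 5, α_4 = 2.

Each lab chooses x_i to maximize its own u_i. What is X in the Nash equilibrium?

11

Lab i's FOC: ∂u_i/∂x_i = α_i − x_i = 0, so x_i* = α_i.
NE contributions = (1, 3, 5, 2); X = 11.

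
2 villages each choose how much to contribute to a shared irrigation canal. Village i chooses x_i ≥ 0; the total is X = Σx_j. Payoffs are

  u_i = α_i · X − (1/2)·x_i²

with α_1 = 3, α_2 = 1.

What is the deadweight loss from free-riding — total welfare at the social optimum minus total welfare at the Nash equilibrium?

Village i's FOC: ∂u_i/∂x_i = α_i − x_i = 0, so x_i* = α_i.
NE contributions = (3, 1); X = 4.
W^NE = (Σα)·X − ½Σα_i² = 4² − ½·10 = 11.
Planner sets x_i = Σα_j = 4 for every i, so X^SO = 2·4 = 8.
W^SO = (Σα)·X^SO − ½·2·(Σα)² = (2/2)·4² = 16.
Deadweight loss = W^SO − W^NE = 5.

5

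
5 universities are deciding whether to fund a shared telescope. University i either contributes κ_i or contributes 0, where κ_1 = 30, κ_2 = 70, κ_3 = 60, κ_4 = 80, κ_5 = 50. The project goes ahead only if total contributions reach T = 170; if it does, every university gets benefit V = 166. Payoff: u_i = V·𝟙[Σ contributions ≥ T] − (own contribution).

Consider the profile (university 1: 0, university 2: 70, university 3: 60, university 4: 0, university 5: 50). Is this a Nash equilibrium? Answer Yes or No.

Yes

Total = 180 ≥ 170: provided.
University 1 (pledges 0, payoff 166): pledging 30 → total 210, payoff 136. No gain.
University 2 (pledges 70, payoff 96): dropping to 0 → total 110, payoff 0. No gain.
University 3 (pledges 60, payoff 106): dropping to 0 → total 120, payoff 0. No gain.
University 4 (pledges 0, payoff 166): pledging 80 → total 260, payoff 86. No gain.
University 5 (pledges 50, payoff 116): dropping to 0 → total 130, payoff 0. No gain.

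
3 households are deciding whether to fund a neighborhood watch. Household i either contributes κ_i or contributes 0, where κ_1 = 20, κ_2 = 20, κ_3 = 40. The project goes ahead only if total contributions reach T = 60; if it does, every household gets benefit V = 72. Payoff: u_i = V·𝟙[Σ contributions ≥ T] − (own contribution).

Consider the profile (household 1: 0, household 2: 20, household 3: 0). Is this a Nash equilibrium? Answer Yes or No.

Total = 20 < 60: not provided.
Household 1 (pledges 0, payoff 0): pledging 20 → total 40, payoff -20. No gain.
Household 2 (pledges 20, payoff -20): dropping to 0 → total 0, payoff 0. Profitable deviation.

No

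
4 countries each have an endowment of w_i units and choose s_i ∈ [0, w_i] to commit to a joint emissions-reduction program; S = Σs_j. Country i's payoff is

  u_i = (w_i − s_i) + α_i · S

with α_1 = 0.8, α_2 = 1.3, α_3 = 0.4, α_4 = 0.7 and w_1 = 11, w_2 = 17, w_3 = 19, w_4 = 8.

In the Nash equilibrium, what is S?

∂u_i/∂s_i = α_i − 1, so country i contributes w_i if α_i > 1, else 0.
α_i > 1 for i ∈ {2}; NE contributions (0, 17, 0, 0), S = 17.

17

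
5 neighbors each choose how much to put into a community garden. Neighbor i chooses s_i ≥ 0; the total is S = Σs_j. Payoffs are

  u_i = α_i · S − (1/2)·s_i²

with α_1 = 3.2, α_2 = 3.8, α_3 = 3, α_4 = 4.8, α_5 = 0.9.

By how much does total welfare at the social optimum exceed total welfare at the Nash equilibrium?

Neighbor i's FOC: ∂u_i/∂s_i = α_i − s_i = 0, so s_i* = α_i.
NE contributions = (3.2, 3.8, 3, 4.8, 0.9); S = 15.7.
W^NE = (Σα)·S − ½Σα_i² = 15.7² − ½·57.53 = 217.725.
Planner sets s_i = Σα_j = 15.7 for every i, so S^SO = 5·15.7 = 78.5.
W^SO = (Σα)·S^SO − ½·5·(Σα)² = (5/2)·15.7² = 616.225.
Deadweight loss = W^SO − W^NE = 398.5.

398.5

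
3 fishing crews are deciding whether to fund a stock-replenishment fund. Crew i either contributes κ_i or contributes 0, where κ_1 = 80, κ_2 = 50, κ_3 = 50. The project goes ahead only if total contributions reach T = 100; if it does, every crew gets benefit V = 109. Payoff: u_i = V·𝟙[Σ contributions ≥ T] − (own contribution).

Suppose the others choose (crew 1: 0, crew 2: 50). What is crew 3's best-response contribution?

50

Others' total = 50. Contributing 50 brings total to 100 ≥ 100: gain V − κ_3 = 59.
Best response: 50.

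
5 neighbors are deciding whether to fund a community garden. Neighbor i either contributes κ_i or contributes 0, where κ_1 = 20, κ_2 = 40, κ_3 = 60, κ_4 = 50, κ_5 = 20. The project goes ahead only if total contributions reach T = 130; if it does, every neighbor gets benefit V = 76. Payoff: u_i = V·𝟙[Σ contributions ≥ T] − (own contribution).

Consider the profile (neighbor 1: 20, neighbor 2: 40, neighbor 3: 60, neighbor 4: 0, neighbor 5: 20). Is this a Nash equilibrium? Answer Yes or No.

Yes

Total = 140 ≥ 130: provided.
Neighbor 1 (pledges 20, payoff 56): dropping to 0 → total 120, payoff 0. No gain.
Neighbor 2 (pledges 40, payoff 36): dropping to 0 → total 100, payoff 0. No gain.
Neighbor 3 (pledges 60, payoff 16): dropping to 0 → total 80, payoff 0. No gain.
Neighbor 4 (pledges 0, payoff 76): pledging 50 → total 190, payoff 26. No gain.
Neighbor 5 (pledges 20, payoff 56): dropping to 0 → total 120, payoff 0. No gain.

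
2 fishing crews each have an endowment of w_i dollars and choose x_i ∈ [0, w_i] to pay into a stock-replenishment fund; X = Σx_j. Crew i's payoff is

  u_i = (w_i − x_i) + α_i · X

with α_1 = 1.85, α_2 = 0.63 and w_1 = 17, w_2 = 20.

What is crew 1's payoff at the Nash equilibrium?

∂u_i/∂x_i = α_i − 1, so crew i contributes w_i if α_i > 1, else 0.
α_i > 1 for i ∈ {1}; NE contributions (17, 0), X = 17.
u_1 = (17 − 17) + 1.85·17 = 31.45.

31.45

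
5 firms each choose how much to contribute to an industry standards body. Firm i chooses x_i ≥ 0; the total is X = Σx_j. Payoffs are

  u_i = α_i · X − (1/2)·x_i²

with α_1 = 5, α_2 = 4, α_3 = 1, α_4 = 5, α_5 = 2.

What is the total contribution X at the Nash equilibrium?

17

Firm i's FOC: ∂u_i/∂x_i = α_i − x_i = 0, so x_i* = α_i.
NE contributions = (5, 4, 1, 5, 2); X = 17.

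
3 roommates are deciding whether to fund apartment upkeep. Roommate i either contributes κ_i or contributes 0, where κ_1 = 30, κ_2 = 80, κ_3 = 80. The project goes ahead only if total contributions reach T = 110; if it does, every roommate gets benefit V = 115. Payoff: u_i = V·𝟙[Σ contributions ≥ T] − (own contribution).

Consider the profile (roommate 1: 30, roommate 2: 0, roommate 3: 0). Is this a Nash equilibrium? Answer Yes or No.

Total = 30 < 110: not provided.
Roommate 1 (pledges 30, payoff -30): dropping to 0 → total 0, payoff 0. Profitable deviation.

No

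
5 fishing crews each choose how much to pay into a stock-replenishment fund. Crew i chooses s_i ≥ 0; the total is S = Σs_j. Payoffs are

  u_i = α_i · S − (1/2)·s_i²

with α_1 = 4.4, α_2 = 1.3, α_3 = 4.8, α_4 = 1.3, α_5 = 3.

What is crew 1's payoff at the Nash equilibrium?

55.44

Crew i's FOC: ∂u_i/∂s_i = α_i − s_i = 0, so s_i* = α_i.
NE contributions = (4.4, 1.3, 4.8, 1.3, 3); S = 14.8.
u_1 = α_1·S − ½·(s_1)² = 4.4·14.8 − ½·4.4² = 55.44.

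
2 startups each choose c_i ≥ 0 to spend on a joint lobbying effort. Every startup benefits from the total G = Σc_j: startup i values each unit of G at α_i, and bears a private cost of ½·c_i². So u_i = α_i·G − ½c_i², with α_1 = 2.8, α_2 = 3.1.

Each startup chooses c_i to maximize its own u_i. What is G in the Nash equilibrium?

Startup i's FOC: ∂u_i/∂c_i = α_i − c_i = 0, so c_i* = α_i.
NE contributions = (2.8, 3.1); G = 5.9.

5.9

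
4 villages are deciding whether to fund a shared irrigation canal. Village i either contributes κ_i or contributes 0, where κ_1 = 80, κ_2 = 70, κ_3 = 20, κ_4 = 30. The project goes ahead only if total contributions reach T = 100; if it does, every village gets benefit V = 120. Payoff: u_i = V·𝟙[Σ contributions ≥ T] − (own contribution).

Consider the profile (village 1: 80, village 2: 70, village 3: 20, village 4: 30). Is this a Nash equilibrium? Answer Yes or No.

Total = 200 ≥ 100: provided.
Village 1 (pledges 80, payoff 40): dropping to 0 → total 120, payoff 120. Profitable deviation.

No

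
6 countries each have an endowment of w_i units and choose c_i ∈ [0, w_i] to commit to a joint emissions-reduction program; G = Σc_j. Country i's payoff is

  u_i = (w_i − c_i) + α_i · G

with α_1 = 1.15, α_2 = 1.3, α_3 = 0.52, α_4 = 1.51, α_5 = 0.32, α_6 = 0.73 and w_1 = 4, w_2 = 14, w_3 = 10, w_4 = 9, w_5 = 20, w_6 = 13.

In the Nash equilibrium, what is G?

27

∂u_i/∂c_i = α_i − 1, so country i contributes w_i if α_i > 1, else 0.
α_i > 1 for i ∈ {1, 2, 4}; NE contributions (4, 14, 0, 9, 0, 0), G = 27.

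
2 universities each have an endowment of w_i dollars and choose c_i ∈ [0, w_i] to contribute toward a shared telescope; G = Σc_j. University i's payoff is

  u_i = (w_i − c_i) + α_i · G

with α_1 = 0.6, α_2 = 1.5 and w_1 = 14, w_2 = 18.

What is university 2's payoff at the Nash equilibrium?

27

∂u_i/∂c_i = α_i − 1, so university i contributes w_i if α_i > 1, else 0.
α_i > 1 for i ∈ {2}; NE contributions (0, 18), G = 18.
u_2 = (18 − 18) + 1.5·18 = 27.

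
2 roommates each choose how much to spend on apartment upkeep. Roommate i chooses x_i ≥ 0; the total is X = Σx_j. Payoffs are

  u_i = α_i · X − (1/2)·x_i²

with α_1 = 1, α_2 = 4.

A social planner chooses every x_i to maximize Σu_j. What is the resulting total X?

Planner FOC: ∂(Σu_j)/∂x_i = (Σα_j) − x_i = 0, so x_i^SO = Σα_j = 5 for every i; X^SO = 10.

10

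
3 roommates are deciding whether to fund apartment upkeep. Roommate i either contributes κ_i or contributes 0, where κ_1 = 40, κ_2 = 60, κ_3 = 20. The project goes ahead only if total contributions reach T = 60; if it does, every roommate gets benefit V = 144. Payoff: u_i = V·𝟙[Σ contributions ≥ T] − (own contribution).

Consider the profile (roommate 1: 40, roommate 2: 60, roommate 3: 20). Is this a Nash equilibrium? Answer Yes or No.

Total = 120 ≥ 60: provided.
Roommate 1 (pledges 40, payoff 104): dropping to 0 → total 80, payoff 144. Profitable deviation.

No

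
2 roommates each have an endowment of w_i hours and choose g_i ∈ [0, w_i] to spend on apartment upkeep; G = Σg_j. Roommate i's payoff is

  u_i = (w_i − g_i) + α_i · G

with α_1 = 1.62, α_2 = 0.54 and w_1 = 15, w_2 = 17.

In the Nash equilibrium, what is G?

∂u_i/∂g_i = α_i − 1, so roommate i contributes w_i if α_i > 1, else 0.
α_i > 1 for i ∈ {1}; NE contributions (15, 0), G = 15.

15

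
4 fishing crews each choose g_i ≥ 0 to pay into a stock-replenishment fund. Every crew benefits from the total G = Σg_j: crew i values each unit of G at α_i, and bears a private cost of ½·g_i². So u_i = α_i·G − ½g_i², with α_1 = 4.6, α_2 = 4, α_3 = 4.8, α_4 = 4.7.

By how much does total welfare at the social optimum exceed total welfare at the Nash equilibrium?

Crew i's FOC: ∂u_i/∂g_i = α_i − g_i = 0, so g_i* = α_i.
NE contributions = (4.6, 4, 4.8, 4.7); G = 18.1.
W^NE = (Σα)·G − ½Σα_i² = 18.1² − ½·82.29 = 286.465.
Planner sets g_i = Σα_j = 18.1 for every i, so G^SO = 4·18.1 = 72.4.
W^SO = (Σα)·G^SO − ½·4·(Σα)² = (4/2)·18.1² = 655.22.
Deadweight loss = W^SO − W^NE = 368.755.

368.755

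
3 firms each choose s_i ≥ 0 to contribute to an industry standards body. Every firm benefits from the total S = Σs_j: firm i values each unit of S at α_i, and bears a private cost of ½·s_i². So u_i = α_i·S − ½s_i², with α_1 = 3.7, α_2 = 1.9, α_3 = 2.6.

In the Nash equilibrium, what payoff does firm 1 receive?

23.495

Firm i's FOC: ∂u_i/∂s_i = α_i − s_i = 0, so s_i* = α_i.
NE contributions = (3.7, 1.9, 2.6); S = 8.2.
u_1 = α_1·S − ½·(s_1)² = 3.7·8.2 − ½·3.7² = 23.495.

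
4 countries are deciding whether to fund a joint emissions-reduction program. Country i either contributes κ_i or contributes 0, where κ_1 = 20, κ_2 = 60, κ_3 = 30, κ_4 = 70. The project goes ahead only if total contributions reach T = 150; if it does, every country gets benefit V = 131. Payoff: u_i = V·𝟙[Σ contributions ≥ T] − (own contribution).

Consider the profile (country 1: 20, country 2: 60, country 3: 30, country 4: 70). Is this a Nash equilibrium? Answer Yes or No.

Total = 180 ≥ 150: provided.
Country 1 (pledges 20, payoff 111): dropping to 0 → total 160, payoff 131. Profitable deviation.

No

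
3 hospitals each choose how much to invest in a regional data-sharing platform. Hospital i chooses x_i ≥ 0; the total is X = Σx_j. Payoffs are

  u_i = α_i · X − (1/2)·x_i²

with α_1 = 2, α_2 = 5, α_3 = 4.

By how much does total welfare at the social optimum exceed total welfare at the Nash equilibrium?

Hospital i's FOC: ∂u_i/∂x_i = α_i − x_i = 0, so x_i* = α_i.
NE contributions = (2, 5, 4); X = 11.
W^NE = (Σα)·X − ½Σα_i² = 11² − ½·45 = 98.5.
Planner sets x_i = Σα_j = 11 for every i, so X^SO = 3·11 = 33.
W^SO = (Σα)·X^SO − ½·3·(Σα)² = (3/2)·11² = 181.5.
Deadweight loss = W^SO − W^NE = 83.

83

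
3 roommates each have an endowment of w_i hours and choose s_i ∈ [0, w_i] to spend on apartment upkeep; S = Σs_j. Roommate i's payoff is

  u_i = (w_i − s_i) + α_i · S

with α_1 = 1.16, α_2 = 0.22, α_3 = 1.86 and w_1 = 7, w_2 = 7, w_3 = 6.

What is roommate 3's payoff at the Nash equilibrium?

24.18

∂u_i/∂s_i = α_i − 1, so roommate i contributes w_i if α_i > 1, else 0.
α_i > 1 for i ∈ {1, 3}; NE contributions (7, 0, 6), S = 13.
u_3 = (6 − 6) + 1.86·13 = 24.18.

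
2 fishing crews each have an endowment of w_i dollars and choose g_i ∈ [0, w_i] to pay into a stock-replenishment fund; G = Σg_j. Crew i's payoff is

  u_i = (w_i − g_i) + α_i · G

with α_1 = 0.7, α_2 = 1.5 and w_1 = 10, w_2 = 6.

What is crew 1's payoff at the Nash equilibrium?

14.2

∂u_i/∂g_i = α_i − 1, so crew i contributes w_i if α_i > 1, else 0.
α_i > 1 for i ∈ {2}; NE contributions (0, 6), G = 6.
u_1 = (10 − 0) + 0.7·6 = 14.2.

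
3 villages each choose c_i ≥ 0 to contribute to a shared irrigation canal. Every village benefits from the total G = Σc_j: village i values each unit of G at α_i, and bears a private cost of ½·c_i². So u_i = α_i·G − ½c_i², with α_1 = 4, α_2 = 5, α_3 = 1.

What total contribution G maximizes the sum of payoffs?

Planner FOC: ∂(Σu_j)/∂c_i = (Σα_j) − c_i = 0, so c_i^SO = Σα_j = 10 for every i; G^SO = 30.

30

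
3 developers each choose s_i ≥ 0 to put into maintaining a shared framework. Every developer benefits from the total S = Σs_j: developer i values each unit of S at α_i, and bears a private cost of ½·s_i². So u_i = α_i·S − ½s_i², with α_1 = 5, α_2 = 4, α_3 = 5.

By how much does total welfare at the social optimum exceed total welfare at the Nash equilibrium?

131

Developer i's FOC: ∂u_i/∂s_i = α_i − s_i = 0, so s_i* = α_i.
NE contributions = (5, 4, 5); S = 14.
W^NE = (Σα)·S − ½Σα_i² = 14² − ½·66 = 163.
Planner sets s_i = Σα_j = 14 for every i, so S^SO = 3·14 = 42.
W^SO = (Σα)·S^SO − ½·3·(Σα)² = (3/2)·14² = 294.
Deadweight loss = W^SO − W^NE = 131.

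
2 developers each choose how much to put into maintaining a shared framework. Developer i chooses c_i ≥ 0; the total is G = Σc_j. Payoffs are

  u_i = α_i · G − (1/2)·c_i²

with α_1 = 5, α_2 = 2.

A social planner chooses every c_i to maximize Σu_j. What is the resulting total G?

14

Planner FOC: ∂(Σu_j)/∂c_i = (Σα_j) − c_i = 0, so c_i^SO = Σα_j = 7 for every i; G^SO = 14.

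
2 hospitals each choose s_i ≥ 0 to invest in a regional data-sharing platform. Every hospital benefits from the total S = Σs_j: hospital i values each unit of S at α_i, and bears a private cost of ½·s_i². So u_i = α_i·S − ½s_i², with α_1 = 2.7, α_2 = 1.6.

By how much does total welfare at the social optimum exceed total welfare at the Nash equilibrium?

4.925

Hospital i's FOC: ∂u_i/∂s_i = α_i − s_i = 0, so s_i* = α_i.
NE contributions = (2.7, 1.6); S = 4.3.
W^NE = (Σα)·S − ½Σα_i² = 4.3² − ½·9.85 = 13.565.
Planner sets s_i = Σα_j = 4.3 for every i, so S^SO = 2·4.3 = 8.6.
W^SO = (Σα)·S^SO − ½·2·(Σα)² = (2/2)·4.3² = 18.49.
Deadweight loss = W^SO − W^NE = 4.925.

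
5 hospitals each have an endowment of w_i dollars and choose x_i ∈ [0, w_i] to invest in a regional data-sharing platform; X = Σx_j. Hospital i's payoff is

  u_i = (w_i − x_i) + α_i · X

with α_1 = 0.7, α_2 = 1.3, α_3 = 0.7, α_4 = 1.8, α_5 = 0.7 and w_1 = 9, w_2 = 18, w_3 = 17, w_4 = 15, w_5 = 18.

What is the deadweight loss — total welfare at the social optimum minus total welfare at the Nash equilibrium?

∂u_i/∂x_i = α_i − 1, so hospital i contributes w_i if α_i > 1, else 0.
α_i > 1 for i ∈ {2, 4}; NE contributions (0, 18, 0, 15, 0), X = 33.
W^NE = Σw_i − X^NE + (Σα_i)·X^NE = 77 + 4.2·33 = 215.6.
Planner: ∂(Σu_j)/∂x_i = Σα_j − 1 = 4.2 > 0, so everyone contributes w_i; X^SO = 77, W^SO = 77 + 4.2·77 = 400.4.
Deadweight loss = 184.8.

184.8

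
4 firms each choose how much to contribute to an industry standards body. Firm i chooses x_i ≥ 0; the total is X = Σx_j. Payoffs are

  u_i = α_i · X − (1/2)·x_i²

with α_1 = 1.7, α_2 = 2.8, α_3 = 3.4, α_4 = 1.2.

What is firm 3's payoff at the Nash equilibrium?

25.16

Firm i's FOC: ∂u_i/∂x_i = α_i − x_i = 0, so x_i* = α_i.
NE contributions = (1.7, 2.8, 3.4, 1.2); X = 9.1.
u_3 = α_3·X − ½·(x_3)² = 3.4·9.1 − ½·3.4² = 25.16.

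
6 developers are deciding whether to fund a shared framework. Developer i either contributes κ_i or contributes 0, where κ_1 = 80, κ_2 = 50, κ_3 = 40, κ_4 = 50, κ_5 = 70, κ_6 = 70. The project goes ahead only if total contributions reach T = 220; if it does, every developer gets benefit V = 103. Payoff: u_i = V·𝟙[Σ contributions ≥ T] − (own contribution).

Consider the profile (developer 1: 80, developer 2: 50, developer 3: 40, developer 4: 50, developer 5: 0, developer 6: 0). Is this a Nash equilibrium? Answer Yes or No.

Yes

Total = 220 ≥ 220: provided.
Developer 1 (pledges 80, payoff 23): dropping to 0 → total 140, payoff 0. No gain.
Developer 2 (pledges 50, payoff 53): dropping to 0 → total 170, payoff 0. No gain.
Developer 3 (pledges 40, payoff 63): dropping to 0 → total 180, payoff 0. No gain.
Developer 4 (pledges 50, payoff 53): dropping to 0 → total 170, payoff 0. No gain.
Developer 5 (pledges 0, payoff 103): pledging 70 → total 290, payoff 33. No gain.
Developer 6 (pledges 0, payoff 103): pledging 70 → total 290, payoff 33. No gain.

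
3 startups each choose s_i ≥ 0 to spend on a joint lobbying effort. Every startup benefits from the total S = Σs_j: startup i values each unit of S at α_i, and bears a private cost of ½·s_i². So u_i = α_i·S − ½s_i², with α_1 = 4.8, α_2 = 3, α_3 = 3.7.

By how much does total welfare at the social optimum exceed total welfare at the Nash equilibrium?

Startup i's FOC: ∂u_i/∂s_i = α_i − s_i = 0, so s_i* = α_i.
NE contributions = (4.8, 3, 3.7); S = 11.5.
W^NE = (Σα)·S − ½Σα_i² = 11.5² − ½·45.73 = 109.385.
Planner sets s_i = Σα_j = 11.5 for every i, so S^SO = 3·11.5 = 34.5.
W^SO = (Σα)·S^SO − ½·3·(Σα)² = (3/2)·11.5² = 198.375.
Deadweight loss = W^SO − W^NE = 88.99.

88.99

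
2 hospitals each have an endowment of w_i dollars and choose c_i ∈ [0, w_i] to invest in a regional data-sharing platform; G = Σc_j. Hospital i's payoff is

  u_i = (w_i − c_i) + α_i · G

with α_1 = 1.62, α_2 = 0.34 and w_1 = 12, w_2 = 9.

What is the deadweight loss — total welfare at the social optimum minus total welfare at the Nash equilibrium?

∂u_i/∂c_i = α_i − 1, so hospital i contributes w_i if α_i > 1, else 0.
α_i > 1 for i ∈ {1}; NE contributions (12, 0), G = 12.
W^NE = Σw_i − G^NE + (Σα_i)·G^NE = 21 + 0.96·12 = 32.52.
Planner: ∂(Σu_j)/∂c_i = Σα_j − 1 = 0.96 > 0, so everyone contributes w_i; G^SO = 21, W^SO = 21 + 0.96·21 = 41.16.
Deadweight loss = 8.64.

8.64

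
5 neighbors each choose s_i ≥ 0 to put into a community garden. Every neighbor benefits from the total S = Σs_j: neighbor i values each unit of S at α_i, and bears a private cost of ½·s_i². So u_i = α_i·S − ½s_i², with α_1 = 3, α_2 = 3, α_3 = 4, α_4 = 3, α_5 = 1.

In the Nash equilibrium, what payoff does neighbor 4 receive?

Neighbor i's FOC: ∂u_i/∂s_i = α_i − s_i = 0, so s_i* = α_i.
NE contributions = (3, 3, 4, 3, 1); S = 14.
u_4 = α_4·S − ½·(s_4)² = 3·14 − ½·3² = 37.5.

37.5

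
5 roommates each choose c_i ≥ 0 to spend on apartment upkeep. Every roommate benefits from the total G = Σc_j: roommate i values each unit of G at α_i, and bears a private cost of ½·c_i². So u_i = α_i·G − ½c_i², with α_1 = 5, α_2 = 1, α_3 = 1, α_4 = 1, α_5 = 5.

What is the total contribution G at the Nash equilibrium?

Roommate i's FOC: ∂u_i/∂c_i = α_i − c_i = 0, so c_i* = α_i.
NE contributions = (5, 1, 1, 1, 5); G = 13.

13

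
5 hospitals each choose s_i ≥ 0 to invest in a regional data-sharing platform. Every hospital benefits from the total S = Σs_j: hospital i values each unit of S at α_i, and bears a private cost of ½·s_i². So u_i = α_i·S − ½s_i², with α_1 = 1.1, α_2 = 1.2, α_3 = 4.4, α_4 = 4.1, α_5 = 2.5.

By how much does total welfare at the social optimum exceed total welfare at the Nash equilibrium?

Hospital i's FOC: ∂u_i/∂s_i = α_i − s_i = 0, so s_i* = α_i.
NE contributions = (1.1, 1.2, 4.4, 4.1, 2.5); S = 13.3.
W^NE = (Σα)·S − ½Σα_i² = 13.3² − ½·45.07 = 154.355.
Planner sets s_i = Σα_j = 13.3 for every i, so S^SO = 5·13.3 = 66.5.
W^SO = (Σα)·S^SO − ½·5·(Σα)² = (5/2)·13.3² = 442.225.
Deadweight loss = W^SO − W^NE = 287.87.

287.87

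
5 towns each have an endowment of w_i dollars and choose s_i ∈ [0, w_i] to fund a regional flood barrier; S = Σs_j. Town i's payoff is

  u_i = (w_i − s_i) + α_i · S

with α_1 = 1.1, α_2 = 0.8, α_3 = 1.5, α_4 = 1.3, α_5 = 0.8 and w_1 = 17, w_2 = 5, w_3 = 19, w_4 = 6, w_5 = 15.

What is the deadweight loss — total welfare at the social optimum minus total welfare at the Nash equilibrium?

90

∂u_i/∂s_i = α_i − 1, so town i contributes w_i if α_i > 1, else 0.
α_i > 1 for i ∈ {1, 3, 4}; NE contributions (17, 0, 19, 6, 0), S = 42.
W^NE = Σw_i − S^NE + (Σα_i)·S^NE = 62 + 4.5·42 = 251.
Planner: ∂(Σu_j)/∂s_i = Σα_j − 1 = 4.5 > 0, so everyone contributes w_i; S^SO = 62, W^SO = 62 + 4.5·62 = 341.
Deadweight loss = 90.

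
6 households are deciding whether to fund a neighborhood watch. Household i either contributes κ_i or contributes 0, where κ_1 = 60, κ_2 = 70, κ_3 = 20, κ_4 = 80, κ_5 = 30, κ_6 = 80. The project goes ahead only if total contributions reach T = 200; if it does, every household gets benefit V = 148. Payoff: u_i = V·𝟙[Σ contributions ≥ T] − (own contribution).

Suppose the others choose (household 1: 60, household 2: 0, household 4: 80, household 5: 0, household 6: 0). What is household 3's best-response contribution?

Others' total = 140. Even contributing 20 gives 160 < 200: no benefit either way.
Best response: 0.

0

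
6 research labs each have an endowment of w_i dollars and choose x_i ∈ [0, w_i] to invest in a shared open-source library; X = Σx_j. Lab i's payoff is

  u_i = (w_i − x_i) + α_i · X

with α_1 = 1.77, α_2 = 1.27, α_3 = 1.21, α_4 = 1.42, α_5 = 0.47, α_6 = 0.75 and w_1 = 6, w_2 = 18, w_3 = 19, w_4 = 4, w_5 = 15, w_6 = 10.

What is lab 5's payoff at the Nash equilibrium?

37.09

∂u_i/∂x_i = α_i − 1, so lab i contributes w_i if α_i > 1, else 0.
α_i > 1 for i ∈ {1, 2, 3, 4}; NE contributions (6, 18, 19, 4, 0, 0), X = 47.
u_5 = (15 − 0) + 0.47·47 = 37.09.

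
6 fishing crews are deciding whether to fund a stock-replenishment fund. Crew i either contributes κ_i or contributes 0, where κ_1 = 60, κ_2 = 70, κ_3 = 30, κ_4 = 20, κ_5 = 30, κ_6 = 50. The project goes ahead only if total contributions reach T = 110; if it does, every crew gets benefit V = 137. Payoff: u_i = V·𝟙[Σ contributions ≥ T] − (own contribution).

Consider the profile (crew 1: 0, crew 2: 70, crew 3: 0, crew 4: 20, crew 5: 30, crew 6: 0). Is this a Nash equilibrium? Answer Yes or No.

Yes

Total = 120 ≥ 110: provided.
Crew 1 (pledges 0, payoff 137): pledging 60 → total 180, payoff 77. No gain.
Crew 2 (pledges 70, payoff 67): dropping to 0 → total 50, payoff 0. No gain.
Crew 3 (pledges 0, payoff 137): pledging 30 → total 150, payoff 107. No gain.
Crew 4 (pledges 20, payoff 117): dropping to 0 → total 100, payoff 0. No gain.
Crew 5 (pledges 30, payoff 107): dropping to 0 → total 90, payoff 0. No gain.
Crew 6 (pledges 0, payoff 137): pledging 50 → total 170, payoff 87. No gain.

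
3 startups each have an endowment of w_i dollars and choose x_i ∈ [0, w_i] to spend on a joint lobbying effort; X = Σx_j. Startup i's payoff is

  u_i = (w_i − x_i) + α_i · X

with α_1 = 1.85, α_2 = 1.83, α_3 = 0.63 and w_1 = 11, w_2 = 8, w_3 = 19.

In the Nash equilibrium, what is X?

∂u_i/∂x_i = α_i − 1, so startup i contributes w_i if α_i > 1, else 0.
α_i > 1 for i ∈ {1, 2}; NE contributions (11, 8, 0), X = 19.

19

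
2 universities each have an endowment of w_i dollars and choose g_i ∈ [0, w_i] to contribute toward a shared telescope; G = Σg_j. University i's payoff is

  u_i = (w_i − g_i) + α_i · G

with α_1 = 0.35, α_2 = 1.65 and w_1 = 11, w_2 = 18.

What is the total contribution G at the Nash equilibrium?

∂u_i/∂g_i = α_i − 1, so university i contributes w_i if α_i > 1, else 0.
α_i > 1 for i ∈ {2}; NE contributions (0, 18), G = 18.

18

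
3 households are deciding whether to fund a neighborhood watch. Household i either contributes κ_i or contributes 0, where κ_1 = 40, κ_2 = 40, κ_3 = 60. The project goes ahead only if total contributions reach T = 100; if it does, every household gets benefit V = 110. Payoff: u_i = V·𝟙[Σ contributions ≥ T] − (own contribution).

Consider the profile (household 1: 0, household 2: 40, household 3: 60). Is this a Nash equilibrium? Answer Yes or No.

Yes

Total = 100 ≥ 100: provided.
Household 1 (pledges 0, payoff 110): pledging 40 → total 140, payoff 70. No gain.
Household 2 (pledges 40, payoff 70): dropping to 0 → total 60, payoff 0. No gain.
Household 3 (pledges 60, payoff 50): dropping to 0 → total 40, payoff 0. No gain.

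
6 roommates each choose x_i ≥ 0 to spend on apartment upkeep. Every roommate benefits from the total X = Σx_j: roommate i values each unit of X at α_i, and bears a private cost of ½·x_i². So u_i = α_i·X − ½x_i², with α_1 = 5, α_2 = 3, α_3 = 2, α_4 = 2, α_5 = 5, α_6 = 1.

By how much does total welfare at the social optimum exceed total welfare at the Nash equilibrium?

682

Roommate i's FOC: ∂u_i/∂x_i = α_i − x_i = 0, so x_i* = α_i.
NE contributions = (5, 3, 2, 2, 5, 1); X = 18.
W^NE = (Σα)·X − ½Σα_i² = 18² − ½·68 = 290.
Planner sets x_i = Σα_j = 18 for every i, so X^SO = 6·18 = 108.
W^SO = (Σα)·X^SO − ½·6·(Σα)² = (6/2)·18² = 972.
Deadweight loss = W^SO − W^NE = 682.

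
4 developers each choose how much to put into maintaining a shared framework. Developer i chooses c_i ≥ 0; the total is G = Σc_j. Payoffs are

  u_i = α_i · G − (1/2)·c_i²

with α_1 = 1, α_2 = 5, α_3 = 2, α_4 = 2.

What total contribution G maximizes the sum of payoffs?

40

Planner FOC: ∂(Σu_j)/∂c_i = (Σα_j) − c_i = 0, so c_i^SO = Σα_j = 10 for every i; G^SO = 40.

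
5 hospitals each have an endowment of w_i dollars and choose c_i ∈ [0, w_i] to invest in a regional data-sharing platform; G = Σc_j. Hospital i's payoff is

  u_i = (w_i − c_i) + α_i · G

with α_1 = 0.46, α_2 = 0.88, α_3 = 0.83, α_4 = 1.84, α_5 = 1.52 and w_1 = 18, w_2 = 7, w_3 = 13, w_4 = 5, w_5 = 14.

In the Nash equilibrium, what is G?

∂u_i/∂c_i = α_i − 1, so hospital i contributes w_i if α_i > 1, else 0.
α_i > 1 for i ∈ {4, 5}; NE contributions (0, 0, 0, 5, 14), G = 19.

19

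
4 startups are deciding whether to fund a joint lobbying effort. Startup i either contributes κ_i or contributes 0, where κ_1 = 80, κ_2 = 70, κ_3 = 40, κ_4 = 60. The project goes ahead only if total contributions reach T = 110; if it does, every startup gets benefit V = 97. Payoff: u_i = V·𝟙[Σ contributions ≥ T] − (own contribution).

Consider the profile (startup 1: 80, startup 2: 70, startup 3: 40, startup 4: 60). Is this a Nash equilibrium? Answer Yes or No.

Total = 250 ≥ 110: provided.
Startup 1 (pledges 80, payoff 17): dropping to 0 → total 170, payoff 97. Profitable deviation.

No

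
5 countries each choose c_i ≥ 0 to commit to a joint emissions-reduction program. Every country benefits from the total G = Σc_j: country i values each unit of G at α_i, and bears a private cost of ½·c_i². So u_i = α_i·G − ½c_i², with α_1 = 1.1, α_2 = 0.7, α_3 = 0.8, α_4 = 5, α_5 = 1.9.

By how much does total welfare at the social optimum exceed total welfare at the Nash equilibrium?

Country i's FOC: ∂u_i/∂c_i = α_i − c_i = 0, so c_i* = α_i.
NE contributions = (1.1, 0.7, 0.8, 5, 1.9); G = 9.5.
W^NE = (Σα)·G − ½Σα_i² = 9.5² − ½·30.95 = 74.775.
Planner sets c_i = Σα_j = 9.5 for every i, so G^SO = 5·9.5 = 47.5.
W^SO = (Σα)·G^SO − ½·5·(Σα)² = (5/2)·9.5² = 225.625.
Deadweight loss = W^SO − W^NE = 150.85.

150.85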